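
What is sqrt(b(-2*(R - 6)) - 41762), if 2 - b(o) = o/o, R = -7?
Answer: I*sqrt(41761) ≈ 204.35*I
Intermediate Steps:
b(o) = 1 (b(o) = 2 - o/o = 2 - 1*1 = 2 - 1 = 1)
sqrt(b(-2*(R - 6)) - 41762) = sqrt(1 - 41762) = sqrt(-41761) = I*sqrt(41761)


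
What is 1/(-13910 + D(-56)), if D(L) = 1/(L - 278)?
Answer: -334/4645941 ≈ -7.1891e-5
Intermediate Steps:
D(L) = 1/(-278 + L)
1/(-13910 + D(-56)) = 1/(-13910 + 1/(-278 - 56)) = 1/(-13910 + 1/(-334)) = 1/(-13910 - 1/334) = 1/(-4645941/334) = -334/4645941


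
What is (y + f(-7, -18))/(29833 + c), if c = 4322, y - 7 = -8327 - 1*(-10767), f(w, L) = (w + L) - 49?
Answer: 791/11385 ≈ 0.069477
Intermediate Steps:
f(w, L) = -49 + L + w (f(w, L) = (L + w) - 49 = -49 + L + w)
y = 2447 (y = 7 + (-8327 - 1*(-10767)) = 7 + (-8327 + 10767) = 7 + 2440 = 2447)
(y + f(-7, -18))/(29833 + c) = (2447 + (-49 - 18 - 7))/(29833 + 4322) = (2447 - 74)/34155 = 2373*(1/34155) = 791/11385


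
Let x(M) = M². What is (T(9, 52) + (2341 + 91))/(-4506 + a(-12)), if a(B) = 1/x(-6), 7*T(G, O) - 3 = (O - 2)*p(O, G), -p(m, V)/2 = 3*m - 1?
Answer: -54972/1135505 ≈ -0.048412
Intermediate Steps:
p(m, V) = 2 - 6*m (p(m, V) = -2*(3*m - 1) = -2*(-1 + 3*m) = 2 - 6*m)
T(G, O) = 3/7 + (-2 + O)*(2 - 6*O)/7 (T(G, O) = 3/7 + ((O - 2)*(2 - 6*O))/7 = 3/7 + ((-2 + O)*(2 - 6*O))/7 = 3/7 + (-2 + O)*(2 - 6*O)/7)
a(B) = 1/36 (a(B) = 1/((-6)²) = 1/36)
(T(9, 52) + (2341 + 91))/(-4506 + a(-12)) = ((-⅐ + 2*52 - 6/7*52²) + (2341 + 91))/(-4506 + 1/36) = ((-⅐ + 104 - 6/7*2704) + 2432)/(-162215/36) = ((-⅐ + 104 - 16224/7) + 2432)*(-36/162215) = (-15497/7 + 2432)*(-36/162215) = (1527/7)*(-36/162215) = -54972/1135505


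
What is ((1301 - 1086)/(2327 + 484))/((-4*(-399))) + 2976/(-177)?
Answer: -4450452467/264695004 ≈ -16.814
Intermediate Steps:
((1301 - 1086)/(2327 + 484))/((-4*(-399))) + 2976/(-177) = (215/2811)/1596 + 2976*(-1/177) = (215*(1/2811))*(1/1596) - 992/59 = (215/2811)*(1/1596) - 992/59 = 215/4486356 - 992/59 = -4450452467/264695004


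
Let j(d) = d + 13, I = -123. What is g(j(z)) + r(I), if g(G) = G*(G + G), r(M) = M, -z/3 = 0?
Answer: 215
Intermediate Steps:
z = 0 (z = -3*0 = 0)
j(d) = 13 + d
g(G) = 2*G² (g(G) = G*(2*G) = 2*G²)
g(j(z)) + r(I) = 2*(13 + 0)² - 123 = 2*13² - 123 = 2*169 - 123 = 338 - 123 = 215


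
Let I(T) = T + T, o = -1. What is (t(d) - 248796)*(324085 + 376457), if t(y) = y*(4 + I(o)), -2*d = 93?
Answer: -174357197838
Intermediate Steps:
d = -93/2 (d = -½*93 = -93/2 ≈ -46.500)
I(T) = 2*T
t(y) = 2*y (t(y) = y*(4 + 2*(-1)) = y*(4 - 2) = y*2 = 2*y)
(t(d) - 248796)*(324085 + 376457) = (2*(-93/2) - 248796)*(324085 + 376457) = (-93 - 248796)*700542 = -248889*700542 = -174357197838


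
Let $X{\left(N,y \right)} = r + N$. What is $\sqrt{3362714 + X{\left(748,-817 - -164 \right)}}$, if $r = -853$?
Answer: $\sqrt{3362609} \approx 1833.7$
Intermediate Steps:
$X{\left(N,y \right)} = -853 + N$
$\sqrt{3362714 + X{\left(748,-817 - -164 \right)}} = \sqrt{3362714 + \left(-853 + 748\right)} = \sqrt{3362714 - 105} = \sqrt{3362609}$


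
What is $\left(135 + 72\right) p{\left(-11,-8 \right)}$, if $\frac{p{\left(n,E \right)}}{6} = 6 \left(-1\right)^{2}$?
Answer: $7452$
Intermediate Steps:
$p{\left(n,E \right)} = 36$ ($p{\left(n,E \right)} = 6 \cdot 6 \left(-1\right)^{2} = 6 \cdot 6 \cdot 1 = 6 \cdot 6 = 36$)
$\left(135 + 72\right) p{\left(-11,-8 \right)} = \left(135 + 72\right) 36 = 207 \cdot 36 = 7452$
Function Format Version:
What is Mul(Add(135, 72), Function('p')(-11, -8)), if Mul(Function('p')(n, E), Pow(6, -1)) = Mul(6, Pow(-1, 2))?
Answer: 7452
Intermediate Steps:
Function('p')(n, E) = 36 (Function('p')(n, E) = Mul(6, Mul(6, Pow(-1, 2))) = Mul(6, Mul(6, 1)) = Mul(6, 6) = 36)
Mul(Add(135, 72), Function('p')(-11, -8)) = Mul(Add(135, 72), 36) = Mul(207, 36) = 7452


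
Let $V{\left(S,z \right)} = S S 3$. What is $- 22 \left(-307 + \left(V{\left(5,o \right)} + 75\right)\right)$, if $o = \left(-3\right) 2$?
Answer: $3454$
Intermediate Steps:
$o = -6$
$V{\left(S,z \right)} = 3 S^{2}$ ($V{\left(S,z \right)} = S^{2} \cdot 3 = 3 S^{2}$)
$- 22 \left(-307 + \left(V{\left(5,o \right)} + 75\right)\right) = - 22 \left(-307 + \left(3 \cdot 5^{2} + 75\right)\right) = - 22 \left(-307 + \left(3 \cdot 25 + 75\right)\right) = - 22 \left(-307 + \left(75 + 75\right)\right) = - 22 \left(-307 + 150\right) = \left(-22\right) \left(-157\right) = 3454$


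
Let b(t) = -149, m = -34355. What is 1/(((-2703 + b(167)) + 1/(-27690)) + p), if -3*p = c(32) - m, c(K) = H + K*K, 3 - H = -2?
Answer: -27690/405566201 ≈ -6.8275e-5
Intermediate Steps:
H = 5 (H = 3 - 1*(-2) = 3 + 2 = 5)
c(K) = 5 + K² (c(K) = 5 + K*K = 5 + K²)
p = -35384/3 (p = -((5 + 32²) - 1*(-34355))/3 = -((5 + 1024) + 34355)/3 = -(1029 + 34355)/3 = -⅓*35384 = -35384/3 ≈ -11795.)
1/(((-2703 + b(167)) + 1/(-27690)) + p) = 1/(((-2703 - 149) + 1/(-27690)) - 35384/3) = 1/((-2852 - 1/27690) - 35384/3) = 1/(-78971881/27690 - 35384/3) = 1/(-405566201/27690) = -27690/405566201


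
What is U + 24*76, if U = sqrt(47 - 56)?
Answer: 1824 + 3*I ≈ 1824.0 + 3.0*I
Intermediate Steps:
U = 3*I (U = sqrt(-9) = 3*I ≈ 3.0*I)
U + 24*76 = 3*I + 24*76 = 3*I + 1824 = 1824 + 3*I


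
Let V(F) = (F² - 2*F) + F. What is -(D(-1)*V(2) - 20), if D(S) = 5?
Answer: 10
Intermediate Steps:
V(F) = F² - F
-(D(-1)*V(2) - 20) = -(5*(2*(-1 + 2)) - 20) = -(5*(2*1) - 20) = -(5*2 - 20) = -(10 - 20) = -1*(-10) = 10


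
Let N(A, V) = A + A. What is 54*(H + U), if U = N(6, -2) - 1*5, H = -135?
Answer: -6912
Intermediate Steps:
N(A, V) = 2*A
U = 7 (U = 2*6 - 1*5 = 12 - 5 = 7)
54*(H + U) = 54*(-135 + 7) = 54*(-128) = -6912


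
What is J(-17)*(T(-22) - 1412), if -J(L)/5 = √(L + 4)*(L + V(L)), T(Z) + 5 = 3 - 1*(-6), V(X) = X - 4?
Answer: -267520*I*√13 ≈ -9.6456e+5*I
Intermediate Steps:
V(X) = -4 + X
T(Z) = 4 (T(Z) = -5 + (3 - 1*(-6)) = -5 + (3 + 6) = -5 + 9 = 4)
J(L) = -5*√(4 + L)*(-4 + 2*L) (J(L) = -5*√(L + 4)*(L + (-4 + L)) = -5*√(4 + L)*(-4 + 2*L))
J(-17)*(T(-22) - 1412) = (10*√(4 - 17)*(2 - 1*(-17)))*(4 - 1412) = (10*√(-13)*(2 + 17))*(-1408) = (10*(I*√13)*19)*(-1408) = (190*I*√13)*(-1408) = -267520*I*√13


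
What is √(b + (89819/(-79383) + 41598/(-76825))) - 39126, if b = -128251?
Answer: -39126 + I*√190803602078062449577206/1219719795 ≈ -39126.0 + 358.12*I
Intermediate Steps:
√(b + (89819/(-79383) + 41598/(-76825))) - 39126 = √(-128251 + (89819/(-79383) + 41598/(-76825))) - 39126 = √(-128251 + (89819*(-1/79383) + 41598*(-1/76825))) - 39126 = √(-128251 + (-89819/79383 - 41598/76825)) - 39126 = √(-128251 - 10202518709/6098598975) - 39126 = √(-782161619661434/6098598975) - 39126 = I*√190803602078062449577206/1219719795 - 39126 = -39126 + I*√190803602078062449577206/1219719795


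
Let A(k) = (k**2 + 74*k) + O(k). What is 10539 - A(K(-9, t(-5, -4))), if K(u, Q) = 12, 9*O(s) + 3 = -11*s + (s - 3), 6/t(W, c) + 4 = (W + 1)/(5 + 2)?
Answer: 9521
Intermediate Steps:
t(W, c) = 6/(-27/7 + W/7) (t(W, c) = 6/(-4 + (W + 1)/(5 + 2)) = 6/(-4 + (1 + W)/7) = 6/(-4 + (1 + W)*(1/7)) = 6/(-4 + (1/7 + W/7)) = 6/(-27/7 + W/7))
O(s) = -2/3 - 10*s/9 (O(s) = -1/3 + (-11*s + (s - 3))/9 = -1/3 + (-11*s + (-3 + s))/9 = -1/3 + (-3 - 10*s)/9 = -1/3 + (-1/3 - 10*s/9) = -2/3 - 10*s/9)
A(k) = -2/3 + k**2 + 656*k/9 (A(k) = (k**2 + 74*k) + (-2/3 - 10*k/9) = -2/3 + k**2 + 656*k/9)
10539 - A(K(-9, t(-5, -4))) = 10539 - (-2/3 + 12**2 + (656/9)*12) = 10539 - (-2/3 + 144 + 2624/3) = 10539 - 1*1018 = 10539 - 1018 = 9521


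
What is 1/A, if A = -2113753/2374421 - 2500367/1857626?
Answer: -4410786184546/9863486442885 ≈ -0.44718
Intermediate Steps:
A = -9863486442885/4410786184546 (A = -2113753*1/2374421 - 2500367*1/1857626 = -2113753/2374421 - 2500367/1857626 = -9863486442885/4410786184546 ≈ -2.2362)
1/A = 1/(-9863486442885/4410786184546) = -4410786184546/9863486442885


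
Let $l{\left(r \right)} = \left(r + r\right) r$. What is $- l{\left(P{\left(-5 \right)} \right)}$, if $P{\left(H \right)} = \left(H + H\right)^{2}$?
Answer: $-20000$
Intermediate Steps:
$P{\left(H \right)} = 4 H^{2}$ ($P{\left(H \right)} = \left(2 H\right)^{2} = 4 H^{2}$)
$l{\left(r \right)} = 2 r^{2}$ ($l{\left(r \right)} = 2 r r = 2 r^{2}$)
$- l{\left(P{\left(-5 \right)} \right)} = - 2 \left(4 \left(-5\right)^{2}\right)^{2} = - 2 \left(4 \cdot 25\right)^{2} = - 2 \cdot 100^{2} = - 2 \cdot 10000 = \left(-1\right) 20000 = -20000$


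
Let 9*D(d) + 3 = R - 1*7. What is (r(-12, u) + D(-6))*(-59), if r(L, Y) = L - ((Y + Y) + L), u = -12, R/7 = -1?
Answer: -11741/9 ≈ -1304.6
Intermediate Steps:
R = -7 (R = 7*(-1) = -7)
r(L, Y) = -2*Y (r(L, Y) = L - (2*Y + L) = L - (L + 2*Y) = L + (-L - 2*Y) = -2*Y)
D(d) = -17/9 (D(d) = -⅓ + (-7 - 1*7)/9 = -⅓ + (-7 - 7)/9 = -⅓ + (⅑)*(-14) = -⅓ - 14/9 = -17/9)
(r(-12, u) + D(-6))*(-59) = (-2*(-12) - 17/9)*(-59) = (24 - 17/9)*(-59) = (199/9)*(-59) = -11741/9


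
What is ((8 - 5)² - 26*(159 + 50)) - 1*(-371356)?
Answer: 365931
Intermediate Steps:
((8 - 5)² - 26*(159 + 50)) - 1*(-371356) = (3² - 26*209) + 371356 = (9 - 5434) + 371356 = -5425 + 371356 = 365931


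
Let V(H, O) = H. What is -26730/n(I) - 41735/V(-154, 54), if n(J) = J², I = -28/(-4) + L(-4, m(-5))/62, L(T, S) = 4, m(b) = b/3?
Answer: -217136365/820666 ≈ -264.59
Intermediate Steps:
m(b) = b/3 (m(b) = b*(⅓) = b/3)
I = 219/31 (I = -28/(-4) + 4/62 = -28*(-¼) + 4*(1/62) = 7 + 2/31 = 219/31 ≈ 7.0645)
-26730/n(I) - 41735/V(-154, 54) = -26730/((219/31)²) - 41735/(-154) = -26730/47961/961 - 41735*(-1/154) = -26730*961/47961 + 41735/154 = -2854170/5329 + 41735/154 = -217136365/820666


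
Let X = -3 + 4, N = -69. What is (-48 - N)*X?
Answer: 21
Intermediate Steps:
X = 1
(-48 - N)*X = (-48 - 1*(-69))*1 = (-48 + 69)*1 = 21*1 = 21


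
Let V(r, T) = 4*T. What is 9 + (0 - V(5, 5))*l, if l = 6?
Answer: -111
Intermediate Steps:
9 + (0 - V(5, 5))*l = 9 + (0 - 4*5)*6 = 9 + (0 - 1*20)*6 = 9 + (0 - 20)*6 = 9 - 20*6 = 9 - 120 = -111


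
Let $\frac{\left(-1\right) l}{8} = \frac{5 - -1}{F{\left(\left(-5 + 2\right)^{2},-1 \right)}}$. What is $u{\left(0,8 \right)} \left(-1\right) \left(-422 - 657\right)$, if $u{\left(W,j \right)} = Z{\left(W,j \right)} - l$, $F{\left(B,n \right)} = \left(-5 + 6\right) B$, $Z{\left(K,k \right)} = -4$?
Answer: $\frac{4316}{3} \approx 1438.7$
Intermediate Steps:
$F{\left(B,n \right)} = B$ ($F{\left(B,n \right)} = 1 B = B$)
$l = - \frac{16}{3}$ ($l = - 8 \frac{5 - -1}{\left(-5 + 2\right)^{2}} = - 8 \frac{5 + 1}{\left(-3\right)^{2}} = - 8 \cdot \frac{6}{9} = - 8 \cdot 6 \cdot \frac{1}{9} = \left(-8\right) \frac{2}{3} = - \frac{16}{3} \approx -5.3333$)
$u{\left(W,j \right)} = \frac{4}{3}$ ($u{\left(W,j \right)} = -4 - - \frac{16}{3} = -4 + \frac{16}{3} = \frac{4}{3}$)
$u{\left(0,8 \right)} \left(-1\right) \left(-422 - 657\right) = \frac{4}{3} \left(-1\right) \left(-422 - 657\right) = \left(- \frac{4}{3}\right) \left(-1079\right) = \frac{4316}{3}$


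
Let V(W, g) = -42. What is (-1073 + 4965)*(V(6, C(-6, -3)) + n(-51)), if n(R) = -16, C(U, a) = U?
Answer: -225736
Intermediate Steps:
(-1073 + 4965)*(V(6, C(-6, -3)) + n(-51)) = (-1073 + 4965)*(-42 - 16) = 3892*(-58) = -225736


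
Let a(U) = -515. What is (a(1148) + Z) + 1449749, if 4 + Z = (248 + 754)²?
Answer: 2453234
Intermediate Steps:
Z = 1004000 (Z = -4 + (248 + 754)² = -4 + 1002² = -4 + 1004004 = 1004000)
(a(1148) + Z) + 1449749 = (-515 + 1004000) + 1449749 = 1003485 + 1449749 = 2453234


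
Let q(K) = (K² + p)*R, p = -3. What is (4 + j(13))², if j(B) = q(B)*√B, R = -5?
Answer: 8955716 - 6640*√13 ≈ 8.9318e+6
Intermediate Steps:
q(K) = 15 - 5*K² (q(K) = (K² - 3)*(-5) = (-3 + K²)*(-5) = 15 - 5*K²)
j(B) = √B*(15 - 5*B²) (j(B) = (15 - 5*B²)*√B = √B*(15 - 5*B²))
(4 + j(13))² = (4 + 5*√13*(3 - 1*13²))² = (4 + 5*√13*(3 - 1*169))² = (4 + 5*√13*(3 - 169))² = (4 + 5*√13*(-166))² = (4 - 830*√13)²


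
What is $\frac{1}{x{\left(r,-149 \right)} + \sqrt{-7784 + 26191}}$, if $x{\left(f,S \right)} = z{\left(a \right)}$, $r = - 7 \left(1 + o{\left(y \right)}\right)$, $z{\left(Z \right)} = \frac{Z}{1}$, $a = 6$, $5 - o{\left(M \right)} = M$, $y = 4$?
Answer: $- \frac{6}{18371} + \frac{\sqrt{18407}}{18371} \approx 0.0070585$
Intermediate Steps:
$o{\left(M \right)} = 5 - M$
$z{\left(Z \right)} = Z$ ($z{\left(Z \right)} = Z 1 = Z$)
$r = -14$ ($r = - 7 \left(1 + \left(5 - 4\right)\right) = - 7 \left(1 + 1\right) = \left(-7\right) 2 = -14$)
$x{\left(f,S \right)} = 6$
$\frac{1}{x{\left(r,-149 \right)} + \sqrt{-7784 + 26191}} = \frac{1}{6 + \sqrt{-7784 + 26191}} = \frac{1}{6 + \sqrt{18407}}$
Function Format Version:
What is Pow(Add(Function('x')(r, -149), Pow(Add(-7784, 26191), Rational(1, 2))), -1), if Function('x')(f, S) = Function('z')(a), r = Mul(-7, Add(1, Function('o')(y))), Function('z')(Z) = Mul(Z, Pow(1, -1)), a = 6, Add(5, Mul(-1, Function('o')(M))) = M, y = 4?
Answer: Add(Rational(-6, 18371), Mul(Rational(1, 18371), Pow(18407, Rational(1, 2)))) ≈ 0.0070585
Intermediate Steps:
Function('o')(M) = Add(5, Mul(-1, M))
Function('z')(Z) = Z (Function('z')(Z) = Mul(Z, 1) = Z)
r = -14 (r = Mul(-7, Add(1, Add(5, Mul(-1, 4)))) = Mul(-7, Add(1, Add(5, -4))) = Mul(-7, Add(1, 1)) = Mul(-7, 2) = -14)
Function('x')(f, S) = 6
Pow(Add(Function('x')(r, -149), Pow(Add(-7784, 26191), Rational(1, 2))), -1) = Pow(Add(6, Pow(Add(-7784, 26191), Rational(1, 2))), -1) = Pow(Add(6, Pow(18407, Rational(1, 2))), -1)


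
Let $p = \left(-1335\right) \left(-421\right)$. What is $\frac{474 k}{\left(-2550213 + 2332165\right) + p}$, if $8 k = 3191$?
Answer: $\frac{756267}{1375948} \approx 0.54963$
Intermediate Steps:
$k = \frac{3191}{8}$ ($k = \frac{1}{8} \cdot 3191 = \frac{3191}{8} \approx 398.88$)
$p = 562035$
$\frac{474 k}{\left(-2550213 + 2332165\right) + p} = \frac{474 \cdot \frac{3191}{8}}{\left(-2550213 + 2332165\right) + 562035} = \frac{756267}{4 \left(-218048 + 562035\right)} = \frac{756267}{4 \cdot 343987} = \frac{756267}{4} \cdot \frac{1}{343987} = \frac{756267}{1375948}$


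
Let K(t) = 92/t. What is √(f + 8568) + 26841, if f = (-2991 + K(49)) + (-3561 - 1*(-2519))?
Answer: 26841 + √222307/7 ≈ 26908.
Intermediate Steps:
f = -197525/49 (f = (-2991 + 92/49) + (-3561 - 1*(-2519)) = (-2991 + 92*(1/49)) + (-3561 + 2519) = (-2991 + 92/49) - 1042 = -146467/49 - 1042 = -197525/49 ≈ -4031.1)
√(f + 8568) + 26841 = √(-197525/49 + 8568) + 26841 = √(222307/49) + 26841 = √222307/7 + 26841 = 26841 + √222307/7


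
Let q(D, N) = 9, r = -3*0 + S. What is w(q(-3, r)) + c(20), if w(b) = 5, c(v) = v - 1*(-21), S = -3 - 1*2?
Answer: 46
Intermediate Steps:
S = -5 (S = -3 - 2 = -5)
r = -5 (r = -3*0 - 5 = 0 - 5 = -5)
c(v) = 21 + v (c(v) = v + 21 = 21 + v)
w(q(-3, r)) + c(20) = 5 + (21 + 20) = 5 + 41 = 46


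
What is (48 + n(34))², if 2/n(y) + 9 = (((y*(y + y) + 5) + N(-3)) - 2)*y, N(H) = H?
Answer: 14233672744516/6177802801 ≈ 2304.0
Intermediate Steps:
n(y) = 2/(-9 + 2*y³) (n(y) = 2/(-9 + (((y*(y + y) + 5) - 3) - 2)*y) = 2/(-9 + (((y*(2*y) + 5) - 3) - 2)*y) = 2/(-9 + (((2*y² + 5) - 3) - 2)*y) = 2/(-9 + (((5 + 2*y²) - 3) - 2)*y) = 2/(-9 + ((2 + 2*y²) - 2)*y) = 2/(-9 + (2*y²)*y) = 2/(-9 + 2*y³))
(48 + n(34))² = (48 + 2/(-9 + 2*34³))² = (48 + 2/(-9 + 2*39304))² = (48 + 2/(-9 + 78608))² = (48 + 2/78599)² = (3772754/78599)² = 14233672744516/6177802801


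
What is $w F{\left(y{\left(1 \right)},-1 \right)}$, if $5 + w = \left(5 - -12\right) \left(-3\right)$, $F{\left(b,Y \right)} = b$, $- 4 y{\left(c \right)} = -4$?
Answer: $-56$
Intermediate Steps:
$y{\left(c \right)} = 1$ ($y{\left(c \right)} = \left(- \frac{1}{4}\right) \left(-4\right) = 1$)
$w = -56$ ($w = -5 + \left(5 - -12\right) \left(-3\right) = -5 + \left(5 + 12\right) \left(-3\right) = -5 + 17 \left(-3\right) = -5 - 51 = -56$)
$w F{\left(y{\left(1 \right)},-1 \right)} = \left(-56\right) 1 = -56$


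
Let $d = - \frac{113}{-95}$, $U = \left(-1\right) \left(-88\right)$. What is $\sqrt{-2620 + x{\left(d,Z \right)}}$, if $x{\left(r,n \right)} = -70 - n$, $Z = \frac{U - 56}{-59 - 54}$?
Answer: $\frac{i \sqrt{34344994}}{113} \approx 51.862 i$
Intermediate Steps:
$U = 88$
$d = \frac{113}{95}$ ($d = \left(-113\right) \left(- \frac{1}{95}\right) = \frac{113}{95} \approx 1.1895$)
$Z = - \frac{32}{113}$ ($Z = \frac{88 - 56}{-59 - 54} = \frac{32}{-113} = 32 \left(- \frac{1}{113}\right) = - \frac{32}{113} \approx -0.28319$)
$\sqrt{-2620 + x{\left(d,Z \right)}} = \sqrt{-2620 - \frac{7878}{113}} = \sqrt{- \frac{303938}{113}} = \frac{i \sqrt{34344994}}{113}$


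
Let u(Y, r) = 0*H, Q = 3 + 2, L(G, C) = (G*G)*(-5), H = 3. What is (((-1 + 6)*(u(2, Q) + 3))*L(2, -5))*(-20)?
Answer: 6000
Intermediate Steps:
L(G, C) = -5*G**2 (L(G, C) = G**2*(-5) = -5*G**2)
Q = 5
u(Y, r) = 0 (u(Y, r) = 0*3 = 0)
(((-1 + 6)*(u(2, Q) + 3))*L(2, -5))*(-20) = (((-1 + 6)*(0 + 3))*(-5*2**2))*(-20) = ((5*3)*(-5*4))*(-20) = (15*(-20))*(-20) = -300*(-20) = 6000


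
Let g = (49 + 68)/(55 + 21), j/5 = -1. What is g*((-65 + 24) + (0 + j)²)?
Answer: -468/19 ≈ -24.632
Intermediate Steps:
j = -5 (j = 5*(-1) = -5)
g = 117/76 ≈ 1.5395
g*((-65 + 24) + (0 + j)²) = 117*((-65 + 24) + (0 - 5)²)/76 = 117*(-41 + (-5)²)/76 = 117*(-41 + 25)/76 = (117/76)*(-16) = -468/19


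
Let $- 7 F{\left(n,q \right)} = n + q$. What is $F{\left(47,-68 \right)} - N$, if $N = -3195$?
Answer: $3198$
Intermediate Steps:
$F{\left(n,q \right)} = - \frac{n}{7} - \frac{q}{7}$ ($F{\left(n,q \right)} = - \frac{n + q}{7} = - \frac{n}{7} - \frac{q}{7}$)
$F{\left(47,-68 \right)} - N = \left(\left(- \frac{1}{7}\right) 47 - - \frac{68}{7}\right) - -3195 = \left(- \frac{47}{7} + \frac{68}{7}\right) + 3195 = 3 + 3195 = 3198$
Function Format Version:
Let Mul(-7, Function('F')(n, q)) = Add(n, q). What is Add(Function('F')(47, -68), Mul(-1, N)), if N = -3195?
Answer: 3198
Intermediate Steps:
Function('F')(n, q) = Add(Mul(Rational(-1, 7), n), Mul(Rational(-1, 7), q)) (Function('F')(n, q) = Mul(Rational(-1, 7), Add(n, q)) = Add(Mul(Rational(-1, 7), n), Mul(Rational(-1, 7), q)))
Add(Function('F')(47, -68), Mul(-1, N)) = Add(Add(Mul(Rational(-1, 7), 47), Mul(Rational(-1, 7), -68)), Mul(-1, -3195)) = Add(Add(Rational(-47, 7), Rational(68, 7)), 3195) = Add(3, 3195) = 3198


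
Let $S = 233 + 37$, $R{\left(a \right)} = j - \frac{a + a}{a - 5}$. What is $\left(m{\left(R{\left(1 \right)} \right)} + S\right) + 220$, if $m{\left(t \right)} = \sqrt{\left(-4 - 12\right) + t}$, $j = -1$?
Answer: $490 + \frac{i \sqrt{66}}{2} \approx 490.0 + 4.062 i$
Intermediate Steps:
$R{\left(a \right)} = -1 - \frac{2 a}{-5 + a}$ ($R{\left(a \right)} = -1 - \frac{a + a}{a - 5} = -1 - \frac{2 a}{-5 + a}$)
$S = 270$
$m{\left(t \right)} = \sqrt{-16 + t}$ ($m{\left(t \right)} = \sqrt{\left(-4 - 12\right) + t} = \sqrt{-16 + t}$)
$\left(m{\left(R{\left(1 \right)} \right)} + S\right) + 220 = \left(\sqrt{-16 + \frac{5 - 3}{-5 + 1}} + 270\right) + 220 = \left(\sqrt{-16 + \frac{5 - 3}{-4}} + 270\right) + 220 = \left(\sqrt{-16 - \frac{1}{2}} + 270\right) + 220 = \left(\sqrt{- \frac{33}{2}} + 270\right) + 220 = \left(\frac{i \sqrt{66}}{2} + 270\right) + 220 = \left(270 + \frac{i \sqrt{66}}{2}\right) + 220 = 490 + \frac{i \sqrt{66}}{2}$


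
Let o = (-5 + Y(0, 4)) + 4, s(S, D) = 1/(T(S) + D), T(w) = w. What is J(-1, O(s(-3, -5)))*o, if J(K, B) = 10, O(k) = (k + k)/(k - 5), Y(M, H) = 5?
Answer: 40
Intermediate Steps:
s(S, D) = 1/(D + S) (s(S, D) = 1/(S + D) = 1/(D + S))
O(k) = 2*k/(-5 + k) (O(k) = (2*k)/(-5 + k) = 2*k/(-5 + k))
o = 4 (o = (-5 + 5) + 4 = 0 + 4 = 4)
J(-1, O(s(-3, -5)))*o = 10*4 = 40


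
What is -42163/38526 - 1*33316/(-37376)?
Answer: -36544009/179993472 ≈ -0.20303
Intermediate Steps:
-42163/38526 - 1*33316/(-37376) = -42163*1/38526 - 33316*(-1/37376) = -42163/38526 + 8329/9344 = -36544009/179993472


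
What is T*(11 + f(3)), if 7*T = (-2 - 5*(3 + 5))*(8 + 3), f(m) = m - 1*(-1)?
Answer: -990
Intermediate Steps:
f(m) = 1 + m (f(m) = m + 1 = 1 + m)
T = -66 (T = ((-2 - 5*(3 + 5))*(8 + 3))/7 = ((-2 - 5*8)*11)/7 = ((-2 - 40)*11)/7 = (-42*11)/7 = (1/7)*(-462) = -66)
T*(11 + f(3)) = -66*(11 + (1 + 3)) = -66*(11 + 4) = -66*15 = -990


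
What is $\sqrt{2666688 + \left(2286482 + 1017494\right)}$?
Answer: $2 \sqrt{1492666} \approx 2443.5$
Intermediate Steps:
$\sqrt{2666688 + \left(2286482 + 1017494\right)} = \sqrt{2666688 + 3303976} = \sqrt{5970664} = 2 \sqrt{1492666}$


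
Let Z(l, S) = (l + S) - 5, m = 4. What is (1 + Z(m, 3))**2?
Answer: 9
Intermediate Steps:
Z(l, S) = -5 + S + l (Z(l, S) = (S + l) - 5 = -5 + S + l)
(1 + Z(m, 3))**2 = (1 + (-5 + 3 + 4))**2 = (1 + 2)**2 = 3**2 = 9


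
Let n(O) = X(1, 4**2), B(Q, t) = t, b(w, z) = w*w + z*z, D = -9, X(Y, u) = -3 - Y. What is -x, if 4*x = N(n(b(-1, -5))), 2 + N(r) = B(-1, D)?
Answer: 11/4 ≈ 2.7500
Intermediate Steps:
b(w, z) = w**2 + z**2
n(O) = -4 (n(O) = -3 - 1*1 = -3 - 1 = -4)
N(r) = -11 (N(r) = -2 - 9 = -11)
x = -11/4 (x = (1/4)*(-11) = -11/4 ≈ -2.7500)
-x = -1*(-11/4) = 11/4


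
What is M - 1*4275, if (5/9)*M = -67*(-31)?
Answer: -2682/5 ≈ -536.40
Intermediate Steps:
M = 18693/5 (M = 9*(-67*(-31))/5 = (9/5)*2077 = 18693/5 ≈ 3738.6)
M - 1*4275 = 18693/5 - 1*4275 = 18693/5 - 4275 = -2682/5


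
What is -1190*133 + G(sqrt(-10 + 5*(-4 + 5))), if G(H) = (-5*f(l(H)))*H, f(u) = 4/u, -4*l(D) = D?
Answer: -158190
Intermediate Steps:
l(D) = -D/4
G(H) = 80 (G(H) = (-20/((-H/4)))*H = (-20*(-4/H))*H = (-(-80)/H)*H = (80/H)*H = 80)
-1190*133 + G(sqrt(-10 + 5*(-4 + 5))) = -1190*133 + 80 = -158270 + 80 = -158190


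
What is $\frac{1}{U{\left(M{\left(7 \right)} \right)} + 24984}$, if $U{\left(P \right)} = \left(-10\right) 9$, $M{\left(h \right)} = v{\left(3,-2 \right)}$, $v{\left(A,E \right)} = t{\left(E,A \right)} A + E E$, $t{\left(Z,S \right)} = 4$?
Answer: $\frac{1}{24894} \approx 4.017 \cdot 10^{-5}$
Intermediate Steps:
$v{\left(A,E \right)} = E^{2} + 4 A$ ($v{\left(A,E \right)} = 4 A + E E = 4 A + E^{2} = E^{2} + 4 A$)
$M{\left(h \right)} = 16$ ($M{\left(h \right)} = \left(-2\right)^{2} + 4 \cdot 3 = 4 + 12 = 16$)
$U{\left(P \right)} = -90$
$\frac{1}{U{\left(M{\left(7 \right)} \right)} + 24984} = \frac{1}{-90 + 24984} = \frac{1}{24894}$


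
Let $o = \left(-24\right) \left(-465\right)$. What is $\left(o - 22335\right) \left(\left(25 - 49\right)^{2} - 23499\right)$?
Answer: $256164525$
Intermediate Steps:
$o = 11160$
$\left(o - 22335\right) \left(\left(25 - 49\right)^{2} - 23499\right) = \left(11160 - 22335\right) \left(\left(25 - 49\right)^{2} - 23499\right) = \left(11160 - 22335\right) \left(\left(-24\right)^{2} - 23499\right) = \left(11160 - 22335\right) \left(576 - 23499\right) = \left(-11175\right) \left(-22923\right) = 256164525$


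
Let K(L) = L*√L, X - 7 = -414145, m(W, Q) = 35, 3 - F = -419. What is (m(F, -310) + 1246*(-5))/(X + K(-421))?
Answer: 513116982/34316980301 - 521619*I*√421/34316980301 ≈ 0.014952 - 0.00031188*I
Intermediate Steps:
F = 422 (F = 3 - 1*(-419) = 3 + 419 = 422)
X = -414138 (X = 7 - 414145 = -414138)
K(L) = L^(3/2)
(m(F, -310) + 1246*(-5))/(X + K(-421)) = (35 + 1246*(-5))/(-414138 + (-421)^(3/2)) = (35 - 6230)/(-414138 - 421*I*√421) = -6195/(-414138 - 421*I*√421)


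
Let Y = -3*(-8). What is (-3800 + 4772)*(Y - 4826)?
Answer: -4667544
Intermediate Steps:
Y = 24
(-3800 + 4772)*(Y - 4826) = (-3800 + 4772)*(24 - 4826) = 972*(-4802) = -4667544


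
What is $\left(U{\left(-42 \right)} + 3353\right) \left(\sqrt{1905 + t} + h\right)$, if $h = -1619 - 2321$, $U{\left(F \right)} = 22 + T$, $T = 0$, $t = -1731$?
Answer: $-13297500 + 3375 \sqrt{174} \approx -1.3253 \cdot 10^{7}$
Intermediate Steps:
$U{\left(F \right)} = 22$ ($U{\left(F \right)} = 22 + 0 = 22$)
$h = -3940$
$\left(U{\left(-42 \right)} + 3353\right) \left(\sqrt{1905 + t} + h\right) = \left(22 + 3353\right) \left(\sqrt{1905 - 1731} - 3940\right) = 3375 \left(\sqrt{174} - 3940\right) = 3375 \left(-3940 + \sqrt{174}\right) = -13297500 + 3375 \sqrt{174}$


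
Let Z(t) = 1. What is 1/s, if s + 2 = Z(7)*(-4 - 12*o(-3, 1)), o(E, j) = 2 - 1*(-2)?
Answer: -1/54 ≈ -0.018519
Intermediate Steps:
o(E, j) = 4 (o(E, j) = 2 + 2 = 4)
s = -54 (s = -2 + 1*(-4 - 12*4) = -2 + 1*(-4 - 48) = -2 + 1*(-52) = -2 - 52 = -54)
1/s = 1/(-54) = -1/54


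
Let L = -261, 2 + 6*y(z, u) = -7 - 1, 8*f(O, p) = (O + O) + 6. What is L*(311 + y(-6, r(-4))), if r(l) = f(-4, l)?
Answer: -80736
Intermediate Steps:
f(O, p) = ¾ + O/4 (f(O, p) = ((O + O) + 6)/8 = (2*O + 6)/8 = (6 + 2*O)/8 = ¾ + O/4)
r(l) = -¼ (r(l) = ¾ + (¼)*(-4) = ¾ - 1 = -¼)
y(z, u) = -5/3 (y(z, u) = -⅓ + (-7 - 1)/6 = -⅓ + (⅙)*(-8) = -⅓ - 4/3 = -5/3)
L*(311 + y(-6, r(-4))) = -261*(311 - 5/3) = -261*928/3 = -80736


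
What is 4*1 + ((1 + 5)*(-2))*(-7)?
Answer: 88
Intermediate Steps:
4*1 + ((1 + 5)*(-2))*(-7) = 4 + (6*(-2))*(-7) = 4 - 12*(-7) = 4 + 84 = 88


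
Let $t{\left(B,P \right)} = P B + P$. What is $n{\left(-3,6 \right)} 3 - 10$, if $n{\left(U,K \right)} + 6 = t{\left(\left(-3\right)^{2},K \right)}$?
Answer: $152$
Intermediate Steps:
$t{\left(B,P \right)} = P + B P$ ($t{\left(B,P \right)} = B P + P = P + B P$)
$n{\left(U,K \right)} = -6 + 10 K$ ($n{\left(U,K \right)} = -6 + K \left(1 + \left(-3\right)^{2}\right) = -6 + K \left(1 + 9\right) = -6 + K 10 = -6 + 10 K$)
$n{\left(-3,6 \right)} 3 - 10 = \left(-6 + 10 \cdot 6\right) 3 - 10 = \left(-6 + 60\right) 3 - 10 = 54 \cdot 3 - 10 = 162 - 10 = 152$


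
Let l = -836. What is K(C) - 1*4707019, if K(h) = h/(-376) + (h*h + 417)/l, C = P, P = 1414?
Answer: -92521164761/19646 ≈ -4.7094e+6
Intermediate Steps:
C = 1414
K(h) = -417/836 - h/376 - h**2/836 (K(h) = h/(-376) + (h*h + 417)/(-836) = h*(-1/376) + (h**2 + 417)*(-1/836) = -h/376 + (417 + h**2)*(-1/836) = -h/376 + (-417/836 - h**2/836) = -417/836 - h/376 - h**2/836)
K(C) - 1*4707019 = (-417/836 - 1/376*1414 - 1/836*1414**2) - 1*4707019 = (-417/836 - 707/188 - 1/836*1999396) - 4707019 = (-417/836 - 707/188 - 499849/209) - 4707019 = -47069487/19646 - 4707019 = -92521164761/19646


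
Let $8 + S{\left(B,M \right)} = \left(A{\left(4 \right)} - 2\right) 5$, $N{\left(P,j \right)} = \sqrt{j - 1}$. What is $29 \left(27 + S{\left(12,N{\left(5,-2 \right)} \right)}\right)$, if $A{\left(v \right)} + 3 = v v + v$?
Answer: $2726$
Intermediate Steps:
$A{\left(v \right)} = -3 + v + v^{2}$ ($A{\left(v \right)} = -3 + \left(v v + v\right) = -3 + \left(v^{2} + v\right) = -3 + \left(v + v^{2}\right) = -3 + v + v^{2}$)
$N{\left(P,j \right)} = \sqrt{-1 + j}$
$S{\left(B,M \right)} = 67$ ($S{\left(B,M \right)} = -8 + \left(\left(-3 + 4 + 4^{2}\right) - 2\right) 5 = -8 + \left(\left(-3 + 4 + 16\right) - 2\right) 5 = -8 + \left(17 - 2\right) 5 = -8 + 15 \cdot 5 = -8 + 75 = 67$)
$29 \left(27 + S{\left(12,N{\left(5,-2 \right)} \right)}\right) = 29 \left(27 + 67\right) = 29 \cdot 94 = 2726$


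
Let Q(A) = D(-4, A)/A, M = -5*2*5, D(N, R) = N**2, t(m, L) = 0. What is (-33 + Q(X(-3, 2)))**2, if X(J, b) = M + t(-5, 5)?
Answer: 693889/625 ≈ 1110.2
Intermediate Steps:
M = -50 (M = -10*5 = -50)
X(J, b) = -50 (X(J, b) = -50 + 0 = -50)
Q(A) = 16/A (Q(A) = (-4)**2/A = 16/A)
(-33 + Q(X(-3, 2)))**2 = (-33 + 16/(-50))**2 = (-33 + 16*(-1/50))**2 = (-33 - 8/25)**2 = (-833/25)**2 = 693889/625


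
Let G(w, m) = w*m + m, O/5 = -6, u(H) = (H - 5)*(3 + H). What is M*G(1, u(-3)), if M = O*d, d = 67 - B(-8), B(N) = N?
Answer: 0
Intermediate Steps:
u(H) = (-5 + H)*(3 + H)
O = -30 (O = 5*(-6) = -30)
d = 75 (d = 67 - 1*(-8) = 67 + 8 = 75)
G(w, m) = m + m*w (G(w, m) = m*w + m = m + m*w)
M = -2250 (M = -30*75 = -2250)
M*G(1, u(-3)) = -2250*(-15 + (-3)² - 2*(-3))*(1 + 1) = -2250*(-15 + 9 + 6)*2 = -0*2 = -2250*0 = 0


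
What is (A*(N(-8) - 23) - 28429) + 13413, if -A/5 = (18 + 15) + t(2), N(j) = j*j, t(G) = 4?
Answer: -22601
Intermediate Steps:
N(j) = j**2
A = -185 (A = -5*((18 + 15) + 4) = -5*(33 + 4) = -5*37 = -185)
(A*(N(-8) - 23) - 28429) + 13413 = (-185*((-8)**2 - 23) - 28429) + 13413 = (-185*(64 - 23) - 28429) + 13413 = (-185*41 - 28429) + 13413 = (-7585 - 28429) + 13413 = -36014 + 13413 = -22601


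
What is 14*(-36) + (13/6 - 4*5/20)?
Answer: -3017/6 ≈ -502.83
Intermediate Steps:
14*(-36) + (13/6 - 4*5/20) = -504 + (13*(1/6) - 20*1/20) = -504 + (13/6 - 1) = -504 + 7/6 = -3017/6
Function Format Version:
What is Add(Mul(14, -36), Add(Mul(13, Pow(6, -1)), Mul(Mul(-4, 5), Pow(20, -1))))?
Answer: Rational(-3017, 6) ≈ -502.83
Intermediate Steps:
Add(Mul(14, -36), Add(Mul(13, Pow(6, -1)), Mul(Mul(-4, 5), Pow(20, -1)))) = Add(-504, Add(Mul(13, Rational(1, 6)), Mul(-20, Rational(1, 20)))) = Add(-504, Add(Rational(13, 6), -1)) = Add(-504, Rational(7, 6)) = Rational(-3017, 6)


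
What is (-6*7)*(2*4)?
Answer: -336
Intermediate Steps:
(-6*7)*(2*4) = -42*8 = -336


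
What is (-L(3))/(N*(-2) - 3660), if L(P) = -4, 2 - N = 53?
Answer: -2/1779 ≈ -0.0011242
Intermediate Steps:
N = -51 (N = 2 - 1*53 = 2 - 53 = -51)
(-L(3))/(N*(-2) - 3660) = (-1*(-4))/(-51*(-2) - 3660) = 4/(102 - 3660) = 4/(-3558) = -1/3558*4 = -2/1779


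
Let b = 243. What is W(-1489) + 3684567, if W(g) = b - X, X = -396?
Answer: 3685206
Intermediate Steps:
W(g) = 639 (W(g) = 243 - 1*(-396) = 243 + 396 = 639)
W(-1489) + 3684567 = 639 + 3684567 = 3685206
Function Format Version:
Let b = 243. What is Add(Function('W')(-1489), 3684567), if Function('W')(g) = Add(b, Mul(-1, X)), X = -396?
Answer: 3685206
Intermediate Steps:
Function('W')(g) = 639 (Function('W')(g) = Add(243, Mul(-1, -396)) = Add(243, 396) = 639)
Add(Function('W')(-1489), 3684567) = Add(639, 3684567) = 3685206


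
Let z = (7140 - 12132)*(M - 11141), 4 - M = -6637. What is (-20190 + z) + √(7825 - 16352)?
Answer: 22443810 + I*√8527 ≈ 2.2444e+7 + 92.342*I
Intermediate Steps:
M = 6641 (M = 4 - 1*(-6637) = 4 + 6637 = 6641)
z = 22464000 (z = (7140 - 12132)*(6641 - 11141) = -4992*(-4500) = 22464000)
(-20190 + z) + √(7825 - 16352) = (-20190 + 22464000) + √(7825 - 16352) = 22443810 + √(-8527) = 22443810 + I*√8527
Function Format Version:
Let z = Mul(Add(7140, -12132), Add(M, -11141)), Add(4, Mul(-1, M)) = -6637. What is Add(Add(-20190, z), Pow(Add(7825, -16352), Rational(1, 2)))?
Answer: Add(22443810, Mul(I, Pow(8527, Rational(1, 2)))) ≈ Add(2.2444e+7, Mul(92.342, I))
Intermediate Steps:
M = 6641 (M = Add(4, Mul(-1, -6637)) = Add(4, 6637) = 6641)
z = 22464000 (z = Mul(Add(7140, -12132), Add(6641, -11141)) = Mul(-4992, -4500) = 22464000)
Add(Add(-20190, z), Pow(Add(7825, -16352), Rational(1, 2))) = Add(Add(-20190, 22464000), Pow(Add(7825, -16352), Rational(1, 2))) = Add(22443810, Pow(-8527, Rational(1, 2))) = Add(22443810, Mul(I, Pow(8527, Rational(1, 2))))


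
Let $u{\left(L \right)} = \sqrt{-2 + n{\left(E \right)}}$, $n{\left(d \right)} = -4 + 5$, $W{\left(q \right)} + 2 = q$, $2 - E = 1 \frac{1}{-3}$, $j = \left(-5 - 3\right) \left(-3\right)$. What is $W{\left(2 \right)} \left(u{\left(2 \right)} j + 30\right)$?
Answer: $0$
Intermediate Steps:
$j = 24$ ($j = \left(-8\right) \left(-3\right) = 24$)
$E = \frac{7}{3}$ ($E = 2 - 1 \frac{1}{-3} = 2 - 1 \left(- \frac{1}{3}\right) = 2 - - \frac{1}{3} = 2 + \frac{1}{3} = \frac{7}{3} \approx 2.3333$)
$W{\left(q \right)} = -2 + q$
$n{\left(d \right)} = 1$
$u{\left(L \right)} = i$ ($u{\left(L \right)} = \sqrt{-2 + 1} = \sqrt{-1} = i$)
$W{\left(2 \right)} \left(u{\left(2 \right)} j + 30\right) = \left(-2 + 2\right) \left(i 24 + 30\right) = 0 \left(24 i + 30\right) = 0 \left(30 + 24 i\right) = 0$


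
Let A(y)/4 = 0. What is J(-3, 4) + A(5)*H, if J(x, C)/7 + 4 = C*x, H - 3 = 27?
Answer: -112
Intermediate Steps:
A(y) = 0 (A(y) = 4*0 = 0)
H = 30 (H = 3 + 27 = 30)
J(x, C) = -28 + 7*C*x (J(x, C) = -28 + 7*(C*x) = -28 + 7*C*x)
J(-3, 4) + A(5)*H = (-28 + 7*4*(-3)) + 0*30 = (-28 - 84) + 0 = -112 + 0 = -112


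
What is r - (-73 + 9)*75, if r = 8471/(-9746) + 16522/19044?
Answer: 111361657111/23200353 ≈ 4800.0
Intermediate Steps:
r = -37289/23200353 (r = 8471*(-1/9746) + 16522*(1/19044) = -8471/9746 + 8261/9522 = -37289/23200353 ≈ -0.0016073)
r - (-73 + 9)*75 = -37289/23200353 - (-73 + 9)*75 = -37289/23200353 - (-64)*75 = -37289/23200353 - 1*(-4800) = -37289/23200353 + 4800 = 111361657111/23200353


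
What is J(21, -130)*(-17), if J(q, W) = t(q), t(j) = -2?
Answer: 34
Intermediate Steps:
J(q, W) = -2
J(21, -130)*(-17) = -2*(-17) = 34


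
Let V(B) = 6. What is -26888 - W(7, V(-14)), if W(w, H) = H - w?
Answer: -26887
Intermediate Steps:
-26888 - W(7, V(-14)) = -26888 - (6 - 1*7) = -26888 - (6 - 7) = -26888 - 1*(-1) = -26888 + 1 = -26887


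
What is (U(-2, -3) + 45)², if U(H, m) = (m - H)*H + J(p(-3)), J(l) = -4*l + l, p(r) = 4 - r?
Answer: 676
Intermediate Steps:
J(l) = -3*l
U(H, m) = -21 + H*(m - H) (U(H, m) = (m - H)*H - 3*(4 - 1*(-3)) = H*(m - H) - 3*(4 + 3) = H*(m - H) - 3*7 = H*(m - H) - 21 = -21 + H*(m - H))
(U(-2, -3) + 45)² = ((-21 - 1*(-2)² - 2*(-3)) + 45)² = ((-21 - 1*4 + 6) + 45)² = ((-21 - 4 + 6) + 45)² = (-19 + 45)² = 26² = 676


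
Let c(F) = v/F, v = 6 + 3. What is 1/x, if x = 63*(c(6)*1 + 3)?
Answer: 2/567 ≈ 0.0035273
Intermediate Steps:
v = 9
c(F) = 9/F
x = 567/2 (x = 63*((9/6)*1 + 3) = 63*((9*(⅙))*1 + 3) = 63*((3/2)*1 + 3) = 63*(3/2 + 3) = 63*(9/2) = 567/2 ≈ 283.50)
1/x = 1/(567/2) = 2/567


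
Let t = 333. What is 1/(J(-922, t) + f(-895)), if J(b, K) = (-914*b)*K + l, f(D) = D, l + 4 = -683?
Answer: 1/280620182 ≈ 3.5635e-9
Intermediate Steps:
l = -687 (l = -4 - 683 = -687)
J(b, K) = -687 - 914*K*b (J(b, K) = (-914*b)*K - 687 = -914*K*b - 687 = -687 - 914*K*b)
1/(J(-922, t) + f(-895)) = 1/((-687 - 914*333*(-922)) - 895) = 1/((-687 + 280621764) - 895) = 1/(280621077 - 895) = 1/280620182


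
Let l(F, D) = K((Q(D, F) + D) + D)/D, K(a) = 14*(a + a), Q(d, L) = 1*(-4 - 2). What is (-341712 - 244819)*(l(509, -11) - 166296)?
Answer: 97495955512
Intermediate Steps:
Q(d, L) = -6 (Q(d, L) = 1*(-6) = -6)
K(a) = 28*a (K(a) = 14*(2*a) = 28*a)
l(F, D) = (-168 + 56*D)/D (l(F, D) = (28*((-6 + D) + D))/D = (28*(-6 + 2*D))/D = (-168 + 56*D)/D)
(-341712 - 244819)*(l(509, -11) - 166296) = (-341712 - 244819)*((56 - 168/(-11)) - 166296) = -586531*((56 - 168*(-1/11)) - 166296) = -586531*((56 + 168/11) - 166296) = -586531*(784/11 - 166296) = -586531*(-1828472/11) = 97495955512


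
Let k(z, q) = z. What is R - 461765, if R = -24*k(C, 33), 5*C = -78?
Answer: -2306953/5 ≈ -4.6139e+5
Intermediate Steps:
C = -78/5 (C = (⅕)*(-78) = -78/5 ≈ -15.600)
R = 1872/5 (R = -24*(-78/5) = 1872/5 ≈ 374.40)
R - 461765 = 1872/5 - 461765 = -2306953/5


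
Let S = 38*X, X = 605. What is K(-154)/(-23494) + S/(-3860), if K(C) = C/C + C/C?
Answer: -27006739/4534342 ≈ -5.9560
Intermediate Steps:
S = 22990 (S = 38*605 = 22990)
K(C) = 2 (K(C) = 1 + 1 = 2)
K(-154)/(-23494) + S/(-3860) = 2/(-23494) + 22990/(-3860) = 2*(-1/23494) + 22990*(-1/3860) = -1/11747 - 2299/386 = -27006739/4534342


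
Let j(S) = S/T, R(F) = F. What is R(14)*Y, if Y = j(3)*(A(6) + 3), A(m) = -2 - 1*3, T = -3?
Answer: 28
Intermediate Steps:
j(S) = -S/3 (j(S) = S/(-3) = S*(-1/3) = -S/3)
A(m) = -5 (A(m) = -2 - 3 = -5)
Y = 2 (Y = (-1/3*3)*(-5 + 3) = -1*(-2) = 2)
R(14)*Y = 14*2 = 28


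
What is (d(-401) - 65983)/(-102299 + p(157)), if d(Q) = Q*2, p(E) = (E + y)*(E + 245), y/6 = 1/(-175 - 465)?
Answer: 10685600/6270203 ≈ 1.7042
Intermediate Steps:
y = -3/320 (y = 6/(-175 - 465) = 6/(-640) = 6*(-1/640) = -3/320 ≈ -0.0093750)
p(E) = (245 + E)*(-3/320 + E) (p(E) = (E - 3/320)*(E + 245) = (-3/320 + E)*(245 + E) = (245 + E)*(-3/320 + E))
d(Q) = 2*Q
(d(-401) - 65983)/(-102299 + p(157)) = (2*(-401) - 65983)/(-102299 + (-147/64 + 157² + (78397/320)*157)) = (-802 - 65983)/(-102299 + (-147/64 + 24649 + 12308329/320)) = -66785/(-102299 + 10097637/160) = -66785/(-6270203/160) = -66785*(-160/6270203) = 10685600/6270203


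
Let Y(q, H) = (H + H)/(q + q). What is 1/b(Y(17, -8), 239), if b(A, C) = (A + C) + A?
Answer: 17/4047 ≈ 0.0042006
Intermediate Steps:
Y(q, H) = H/q (Y(q, H) = (2*H)/((2*q)) = (2*H)*(1/(2*q)) = H/q)
b(A, C) = C + 2*A
1/b(Y(17, -8), 239) = 1/(239 + 2*(-8/17)) = 1/(239 - 16/17) = 1/(4047/17) = 17/4047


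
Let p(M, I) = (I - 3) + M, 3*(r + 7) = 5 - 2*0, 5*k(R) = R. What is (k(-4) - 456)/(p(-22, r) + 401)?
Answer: -1713/1390 ≈ -1.2324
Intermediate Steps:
k(R) = R/5
r = -16/3 (r = -7 + (5 - 2*0)/3 = -7 + (5 + 0)/3 = -7 + (1/3)*5 = -7 + 5/3 = -16/3 ≈ -5.3333)
p(M, I) = -3 + I + M (p(M, I) = (-3 + I) + M = -3 + I + M)
(k(-4) - 456)/(p(-22, r) + 401) = ((1/5)*(-4) - 456)/((-3 - 16/3 - 22) + 401) = (-4/5 - 456)/(-91/3 + 401) = -2284/(5*1112/3) = -2284/5*3/1112 = -1713/1390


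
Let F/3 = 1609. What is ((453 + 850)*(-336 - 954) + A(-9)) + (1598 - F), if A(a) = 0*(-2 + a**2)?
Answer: -1684099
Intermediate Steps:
F = 4827 (F = 3*1609 = 4827)
A(a) = 0
((453 + 850)*(-336 - 954) + A(-9)) + (1598 - F) = ((453 + 850)*(-336 - 954) + 0) + (1598 - 1*4827) = (1303*(-1290) + 0) + (1598 - 4827) = (-1680870 + 0) - 3229 = -1680870 - 3229 = -1684099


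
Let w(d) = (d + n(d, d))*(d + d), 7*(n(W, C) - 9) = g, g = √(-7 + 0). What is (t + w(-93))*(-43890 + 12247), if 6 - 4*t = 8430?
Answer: -427750074 + 5885598*I*√7/7 ≈ -4.2775e+8 + 2.2245e+6*I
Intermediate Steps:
g = I*√7 (g = √(-7) = I*√7 ≈ 2.6458*I)
t = -2106 (t = 3/2 - ¼*8430 = 3/2 - 4215/2 = -2106)
n(W, C) = 9 + I*√7/7 (n(W, C) = 9 + (I*√7)/7 = 9 + I*√7/7)
w(d) = 2*d*(9 + d + I*√7/7) (w(d) = (d + (9 + I*√7/7))*(d + d) = (9 + d + I*√7/7)*(2*d) = 2*d*(9 + d + I*√7/7))
(t + w(-93))*(-43890 + 12247) = (-2106 + (2/7)*(-93)*(63 + 7*(-93) + I*√7))*(-43890 + 12247) = (-2106 + (2/7)*(-93)*(63 - 651 + I*√7))*(-31643) = (-2106 + (2/7)*(-93)*(-588 + I*√7))*(-31643) = (-2106 + (15624 - 186*I*√7/7))*(-31643) = (13518 - 186*I*√7/7)*(-31643) = -427750074 + 5885598*I*√7/7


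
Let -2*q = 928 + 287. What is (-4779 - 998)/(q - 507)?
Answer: 11554/2229 ≈ 5.1835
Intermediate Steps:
q = -1215/2 (q = -(928 + 287)/2 = -½*1215 = -1215/2 ≈ -607.50)
(-4779 - 998)/(q - 507) = (-4779 - 998)/(-1215/2 - 507) = -5777/(-2229/2) = -5777*(-2/2229) = 11554/2229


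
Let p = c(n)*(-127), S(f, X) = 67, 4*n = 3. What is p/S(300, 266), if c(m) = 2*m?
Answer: -381/134 ≈ -2.8433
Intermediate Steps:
n = ¾ (n = (¼)*3 = ¾ ≈ 0.75000)
p = -381/2 (p = (2*(¾))*(-127) = (3/2)*(-127) = -381/2 ≈ -190.50)
p/S(300, 266) = -381/2/67 = -381/2*1/67 = -381/134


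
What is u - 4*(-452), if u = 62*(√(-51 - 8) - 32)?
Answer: -176 + 62*I*√59 ≈ -176.0 + 476.23*I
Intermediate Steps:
u = -1984 + 62*I*√59 (u = 62*(√(-59) - 32) = 62*(I*√59 - 32) = 62*(-32 + I*√59) = -1984 + 62*I*√59 ≈ -1984.0 + 476.23*I)
u - 4*(-452) = (-1984 + 62*I*√59) - 4*(-452) = (-1984 + 62*I*√59) - 1*(-1808) = (-1984 + 62*I*√59) + 1808 = -176 + 62*I*√59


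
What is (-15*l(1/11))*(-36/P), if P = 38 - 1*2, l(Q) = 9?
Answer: 135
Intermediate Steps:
P = 36 (P = 38 - 2 = 36)
(-15*l(1/11))*(-36/P) = (-15*9)*(-36/36) = -(-4860)/36 = -135*(-1) = 135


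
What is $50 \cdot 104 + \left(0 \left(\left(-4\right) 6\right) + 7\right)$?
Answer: $5207$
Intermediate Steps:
$50 \cdot 104 + \left(0 \left(\left(-4\right) 6\right) + 7\right) = 5200 + \left(0 \left(-24\right) + 7\right) = 5200 + \left(0 + 7\right) = 5200 + 7 = 5207$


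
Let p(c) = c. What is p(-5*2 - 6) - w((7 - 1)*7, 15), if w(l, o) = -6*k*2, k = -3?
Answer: -52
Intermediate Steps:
w(l, o) = 36 (w(l, o) = -6*(-3)*2 = 18*2 = 36)
p(-5*2 - 6) - w((7 - 1)*7, 15) = (-5*2 - 6) - 1*36 = (-10 - 6) - 36 = -16 - 36 = -52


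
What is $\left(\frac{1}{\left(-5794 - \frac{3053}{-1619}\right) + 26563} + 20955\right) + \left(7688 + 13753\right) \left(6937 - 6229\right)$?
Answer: $\frac{511186354801331}{33628064} \approx 1.5201 \cdot 10^{7}$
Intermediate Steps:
$\left(\frac{1}{\left(-5794 - \frac{3053}{-1619}\right) + 26563} + 20955\right) + \left(7688 + 13753\right) \left(6937 - 6229\right) = \left(\frac{1}{\left(-5794 - - \frac{3053}{1619}\right) + 26563} + 20955\right) + 21441 \cdot 708 = \left(\frac{1}{\left(-5794 + \frac{3053}{1619}\right) + 26563} + 20955\right) + 15180228 = \left(\frac{1}{- \frac{9377433}{1619} + 26563} + 20955\right) + 15180228 = \left(\frac{1}{\frac{33628064}{1619}} + 20955\right) + 15180228 = \left(\frac{1619}{33628064} + 20955\right) + 15180228 = \frac{704676082739}{33628064} + 15180228 = \frac{511186354801331}{33628064}$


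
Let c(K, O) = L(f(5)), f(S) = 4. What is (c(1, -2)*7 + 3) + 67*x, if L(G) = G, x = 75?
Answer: 5056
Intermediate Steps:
c(K, O) = 4
(c(1, -2)*7 + 3) + 67*x = (4*7 + 3) + 67*75 = (28 + 3) + 5025 = 31 + 5025 = 5056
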